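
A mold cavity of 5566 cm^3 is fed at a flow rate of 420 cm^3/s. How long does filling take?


Formula: t_fill = V_mold / Q_flow
t = 5566 cm^3 / 420 cm^3/s = 13.2524 s


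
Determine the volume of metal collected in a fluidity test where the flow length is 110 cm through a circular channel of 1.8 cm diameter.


Formula: V = pi * (d/2)^2 * L  (cylinder volume)
Radius = 1.8/2 = 0.9 cm
V = pi * 0.9^2 * 110 = 279.9159 cm^3


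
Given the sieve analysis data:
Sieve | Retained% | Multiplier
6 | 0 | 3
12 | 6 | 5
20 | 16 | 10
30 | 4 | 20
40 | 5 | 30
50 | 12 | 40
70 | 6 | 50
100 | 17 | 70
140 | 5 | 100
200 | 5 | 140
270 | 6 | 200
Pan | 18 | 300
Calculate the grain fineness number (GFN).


Formula: GFN = sum(pct * multiplier) / sum(pct)
sum(pct * multiplier) = 10190
sum(pct) = 100
GFN = 10190 / 100 = 101.90

Answer: 101.90


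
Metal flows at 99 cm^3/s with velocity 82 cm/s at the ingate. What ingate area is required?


Formula: A_ingate = Q / v  (continuity equation)
A = 99 cm^3/s / 82 cm/s = 1.2073 cm^2

1.2073 cm^2


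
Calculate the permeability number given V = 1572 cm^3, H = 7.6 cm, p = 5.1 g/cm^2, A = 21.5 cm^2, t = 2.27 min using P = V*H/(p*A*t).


Formula: Permeability Number P = (V * H) / (p * A * t)
Numerator: V * H = 1572 * 7.6 = 11947.2
Denominator: p * A * t = 5.1 * 21.5 * 2.27 = 248.9055
P = 11947.2 / 248.9055 = 47.9989


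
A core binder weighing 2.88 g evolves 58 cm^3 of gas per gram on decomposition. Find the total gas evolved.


Formula: V_gas = W_binder * gas_evolution_rate
V = 2.88 g * 58 cm^3/g = 167.0400 cm^3

Answer: 167.0400 cm^3


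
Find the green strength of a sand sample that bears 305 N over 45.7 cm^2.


Formula: Compressive Strength = Force / Area
Strength = 305 N / 45.7 cm^2 = 6.6740 N/cm^2

Answer: 6.6740 N/cm^2


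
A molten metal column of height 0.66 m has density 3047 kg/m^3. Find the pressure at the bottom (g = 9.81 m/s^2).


Formula: P = rho * g * h
rho * g = 3047 * 9.81 = 29891.07 N/m^3
P = 29891.07 * 0.66 = 19728.1062 Pa


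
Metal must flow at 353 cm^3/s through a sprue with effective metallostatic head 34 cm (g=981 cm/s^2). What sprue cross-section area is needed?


Formula: v = sqrt(2*g*h), A = Q/v
Velocity: v = sqrt(2 * 981 * 34) = sqrt(66708) = 258.2789 cm/s
Sprue area: A = Q / v = 353 / 258.2789 = 1.3667 cm^2

Final answer: 1.3667 cm^2


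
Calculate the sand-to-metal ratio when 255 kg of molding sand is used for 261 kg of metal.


Formula: Sand-to-Metal Ratio = W_sand / W_metal
Ratio = 255 kg / 261 kg = 0.9770

0.9770


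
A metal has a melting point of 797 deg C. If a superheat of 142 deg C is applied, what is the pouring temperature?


Formula: T_pour = T_melt + Superheat
T_pour = 797 + 142 = 939 deg C


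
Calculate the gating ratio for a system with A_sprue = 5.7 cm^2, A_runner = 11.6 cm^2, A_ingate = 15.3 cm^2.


Sprue:Runner:Ingate = 1 : 11.6/5.7 : 15.3/5.7 = 1:2.04:2.68

Final answer: 1:2.04:2.68


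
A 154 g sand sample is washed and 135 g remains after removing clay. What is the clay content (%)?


Formula: Clay% = (W_total - W_washed) / W_total * 100
Clay mass = 154 - 135 = 19 g
Clay% = 19 / 154 * 100 = 12.3377%

Final answer: 12.3377%


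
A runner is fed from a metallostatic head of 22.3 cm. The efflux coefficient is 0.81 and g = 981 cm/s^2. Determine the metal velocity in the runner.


Formula: v = Cd * sqrt(2 * g * h)  (Torricelli with discharge coefficient)
2*g*h = 2 * 981 * 22.3 = 43752.6 cm^2/s^2
sqrt(43752.6) = 209.17122 cm/s
v = 0.81 * 209.17122 = 169.4287 cm/s


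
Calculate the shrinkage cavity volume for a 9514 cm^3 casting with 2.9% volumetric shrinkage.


Formula: V_shrink = V_casting * shrinkage_pct / 100
V_shrink = 9514 cm^3 * 2.9 / 100 = 275.9060 cm^3

Answer: 275.9060 cm^3


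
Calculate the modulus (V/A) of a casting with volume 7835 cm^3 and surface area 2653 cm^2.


Formula: Casting Modulus M = V / A
M = 7835 cm^3 / 2653 cm^2 = 2.9533 cm

2.9533 cm


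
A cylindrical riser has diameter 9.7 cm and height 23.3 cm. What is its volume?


Formula: V = pi * (D/2)^2 * H  (cylinder volume)
Radius = D/2 = 9.7/2 = 4.85 cm
V = pi * 4.85^2 * 23.3 = 1721.8260 cm^3

Answer: 1721.8260 cm^3


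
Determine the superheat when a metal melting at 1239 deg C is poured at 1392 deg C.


Formula: Superheat = T_pour - T_melt
Superheat = 1392 - 1239 = 153 deg C

Final answer: 153 deg C


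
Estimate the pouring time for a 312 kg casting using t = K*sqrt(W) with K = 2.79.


Formula: t = K * sqrt(W)
sqrt(W) = sqrt(312) = 17.66352
t = 2.79 * 17.66352 = 49.2812 s

49.2812 s


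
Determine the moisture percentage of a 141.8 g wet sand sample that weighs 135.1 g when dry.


Formula: MC = (W_wet - W_dry) / W_wet * 100
Water mass = 141.8 - 135.1 = 6.7 g
MC = 6.7 / 141.8 * 100 = 4.7250%


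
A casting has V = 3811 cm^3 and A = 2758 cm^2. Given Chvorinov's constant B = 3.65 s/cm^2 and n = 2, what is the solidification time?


Formula: t_s = B * (V/A)^n  (Chvorinov's rule, n=2)
Modulus M = V/A = 3811/2758 = 1.381798 cm
M^2 = 1.381798^2 = 1.909366 cm^2
t_s = 3.65 * 1.909366 = 6.9692 s

6.9692 s


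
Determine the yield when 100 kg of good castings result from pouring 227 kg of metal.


Formula: Casting Yield = (W_good / W_total) * 100
Yield = (100 kg / 227 kg) * 100 = 44.0529%


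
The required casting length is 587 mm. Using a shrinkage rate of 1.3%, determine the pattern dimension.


Formula: L_pattern = L_casting * (1 + shrinkage_rate/100)
Shrinkage factor = 1 + 1.3/100 = 1.013
L_pattern = 587 mm * 1.013 = 594.6310 mm


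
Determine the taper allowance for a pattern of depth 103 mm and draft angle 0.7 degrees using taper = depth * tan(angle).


Formula: taper = depth * tan(draft_angle)
tan(0.7 deg) = 0.0122179
taper = 103 mm * 0.0122179 = 1.2584 mm

Answer: 1.2584 mm


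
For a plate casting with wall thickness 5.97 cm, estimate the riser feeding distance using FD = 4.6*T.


Formula: FD = 4.6 * T  (riser feeding-distance rule)
FD = 4.6 * 5.97 cm = 27.4620 cm

Final answer: 27.4620 cm


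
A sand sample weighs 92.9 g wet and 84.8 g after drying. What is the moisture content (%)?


Formula: MC = (W_wet - W_dry) / W_wet * 100
Water mass = 92.9 - 84.8 = 8.1 g
MC = 8.1 / 92.9 * 100 = 8.7191%

Final answer: 8.7191%


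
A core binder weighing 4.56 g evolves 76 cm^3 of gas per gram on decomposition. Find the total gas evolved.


Formula: V_gas = W_binder * gas_evolution_rate
V = 4.56 g * 76 cm^3/g = 346.5600 cm^3

Answer: 346.5600 cm^3


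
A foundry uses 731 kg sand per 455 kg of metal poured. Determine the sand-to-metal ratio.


Formula: Sand-to-Metal Ratio = W_sand / W_metal
Ratio = 731 kg / 455 kg = 1.6066

Final answer: 1.6066


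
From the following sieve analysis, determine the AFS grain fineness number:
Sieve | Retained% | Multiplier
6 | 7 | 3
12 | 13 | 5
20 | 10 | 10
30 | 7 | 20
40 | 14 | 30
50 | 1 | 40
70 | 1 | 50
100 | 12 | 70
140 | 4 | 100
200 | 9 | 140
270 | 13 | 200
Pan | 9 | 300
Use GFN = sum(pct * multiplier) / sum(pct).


Formula: GFN = sum(pct * multiplier) / sum(pct)
sum(pct * multiplier) = 8636
sum(pct) = 100
GFN = 8636 / 100 = 86.36

Final answer: 86.36


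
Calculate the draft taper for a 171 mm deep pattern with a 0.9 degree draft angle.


Formula: taper = depth * tan(draft_angle)
tan(0.9 deg) = 0.0157093
taper = 171 mm * 0.0157093 = 2.6863 mm

Final answer: 2.6863 mm


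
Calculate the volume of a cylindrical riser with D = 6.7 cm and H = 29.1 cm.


Formula: V = pi * (D/2)^2 * H  (cylinder volume)
Radius = D/2 = 6.7/2 = 3.35 cm
V = pi * 3.35^2 * 29.1 = 1025.9648 cm^3

1025.9648 cm^3


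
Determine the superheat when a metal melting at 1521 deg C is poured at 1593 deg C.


Formula: Superheat = T_pour - T_melt
Superheat = 1593 - 1521 = 72 deg C

72 deg C


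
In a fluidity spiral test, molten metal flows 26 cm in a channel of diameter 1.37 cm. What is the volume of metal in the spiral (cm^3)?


Formula: V = pi * (d/2)^2 * L  (cylinder volume)
Radius = 1.37/2 = 0.685 cm
V = pi * 0.685^2 * 26 = 38.3270 cm^3

Final answer: 38.3270 cm^3


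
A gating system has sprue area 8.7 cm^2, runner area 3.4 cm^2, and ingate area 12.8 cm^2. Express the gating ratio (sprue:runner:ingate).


Sprue:Runner:Ingate = 1 : 3.4/8.7 : 12.8/8.7 = 1:0.39:1.47

Answer: 1:0.39:1.47


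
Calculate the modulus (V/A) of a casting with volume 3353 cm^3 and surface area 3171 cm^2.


Formula: Casting Modulus M = V / A
M = 3353 cm^3 / 3171 cm^2 = 1.0574 cm

1.0574 cm


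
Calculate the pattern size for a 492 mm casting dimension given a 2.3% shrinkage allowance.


Formula: L_pattern = L_casting * (1 + shrinkage_rate/100)
Shrinkage factor = 1 + 2.3/100 = 1.023
L_pattern = 492 mm * 1.023 = 503.3160 mm


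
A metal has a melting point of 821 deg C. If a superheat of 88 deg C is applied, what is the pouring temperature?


Formula: T_pour = T_melt + Superheat
T_pour = 821 + 88 = 909 deg C

Answer: 909 deg C


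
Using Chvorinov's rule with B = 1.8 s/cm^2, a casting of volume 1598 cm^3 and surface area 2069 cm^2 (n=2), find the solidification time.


Formula: t_s = B * (V/A)^n  (Chvorinov's rule, n=2)
Modulus M = V/A = 1598/2069 = 0.772354 cm
M^2 = 0.772354^2 = 0.596531 cm^2
t_s = 1.8 * 0.596531 = 1.0738 s


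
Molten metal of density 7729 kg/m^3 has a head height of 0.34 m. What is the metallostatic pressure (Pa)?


Formula: P = rho * g * h
rho * g = 7729 * 9.81 = 75821.49 N/m^3
P = 75821.49 * 0.34 = 25779.3066 Pa

Answer: 25779.3066 Pa


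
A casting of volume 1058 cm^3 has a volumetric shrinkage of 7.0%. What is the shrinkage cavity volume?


Formula: V_shrink = V_casting * shrinkage_pct / 100
V_shrink = 1058 cm^3 * 7.0 / 100 = 74.0600 cm^3

Final answer: 74.0600 cm^3


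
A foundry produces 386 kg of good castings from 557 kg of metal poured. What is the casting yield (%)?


Formula: Casting Yield = (W_good / W_total) * 100
Yield = (386 kg / 557 kg) * 100 = 69.2998%

Final answer: 69.2998%


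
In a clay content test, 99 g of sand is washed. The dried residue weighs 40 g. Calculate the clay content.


Formula: Clay% = (W_total - W_washed) / W_total * 100
Clay mass = 99 - 40 = 59 g
Clay% = 59 / 99 * 100 = 59.5960%


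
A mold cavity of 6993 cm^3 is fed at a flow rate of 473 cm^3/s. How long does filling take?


Formula: t_fill = V_mold / Q_flow
t = 6993 cm^3 / 473 cm^3/s = 14.7844 s

Answer: 14.7844 s


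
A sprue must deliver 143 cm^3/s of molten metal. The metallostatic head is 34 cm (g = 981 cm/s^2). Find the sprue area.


Formula: v = sqrt(2*g*h), A = Q/v
Velocity: v = sqrt(2 * 981 * 34) = sqrt(66708) = 258.2789 cm/s
Sprue area: A = Q / v = 143 / 258.2789 = 0.5537 cm^2

0.5537 cm^2


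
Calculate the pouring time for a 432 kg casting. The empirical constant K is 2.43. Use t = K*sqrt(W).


Formula: t = K * sqrt(W)
sqrt(W) = sqrt(432) = 20.78461
t = 2.43 * 20.78461 = 50.5066 s

Final answer: 50.5066 s


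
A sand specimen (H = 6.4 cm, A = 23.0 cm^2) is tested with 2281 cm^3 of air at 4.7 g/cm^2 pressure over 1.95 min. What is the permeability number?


Formula: Permeability Number P = (V * H) / (p * A * t)
Numerator: V * H = 2281 * 6.4 = 14598.4
Denominator: p * A * t = 4.7 * 23.0 * 1.95 = 210.795
P = 14598.4 / 210.795 = 69.2540

69.2540


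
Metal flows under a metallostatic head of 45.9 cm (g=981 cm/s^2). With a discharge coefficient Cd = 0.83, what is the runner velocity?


Formula: v = Cd * sqrt(2 * g * h)  (Torricelli with discharge coefficient)
2*g*h = 2 * 981 * 45.9 = 90055.8 cm^2/s^2
sqrt(90055.8) = 300.09299 cm/s
v = 0.83 * 300.09299 = 249.0772 cm/s


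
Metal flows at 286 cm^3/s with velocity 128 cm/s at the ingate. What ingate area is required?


Formula: A_ingate = Q / v  (continuity equation)
A = 286 cm^3/s / 128 cm/s = 2.2344 cm^2

Final answer: 2.2344 cm^2


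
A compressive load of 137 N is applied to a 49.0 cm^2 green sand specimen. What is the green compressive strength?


Formula: Compressive Strength = Force / Area
Strength = 137 N / 49.0 cm^2 = 2.7959 N/cm^2


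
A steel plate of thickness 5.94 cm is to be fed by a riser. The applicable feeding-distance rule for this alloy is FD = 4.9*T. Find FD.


Formula: FD = 4.9 * T  (riser feeding-distance rule)
FD = 4.9 * 5.94 cm = 29.1060 cm

Final answer: 29.1060 cm


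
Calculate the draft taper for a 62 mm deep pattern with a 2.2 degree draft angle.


Formula: taper = depth * tan(draft_angle)
tan(2.2 deg) = 0.0384161
taper = 62 mm * 0.0384161 = 2.3818 mm

Answer: 2.3818 mm


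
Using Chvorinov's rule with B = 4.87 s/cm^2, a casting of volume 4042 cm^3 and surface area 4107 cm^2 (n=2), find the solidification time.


Formula: t_s = B * (V/A)^n  (Chvorinov's rule, n=2)
Modulus M = V/A = 4042/4107 = 0.984173 cm
M^2 = 0.984173^2 = 0.968596 cm^2
t_s = 4.87 * 0.968596 = 4.7171 s

Final answer: 4.7171 s


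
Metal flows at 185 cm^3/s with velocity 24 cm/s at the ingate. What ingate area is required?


Formula: A_ingate = Q / v  (continuity equation)
A = 185 cm^3/s / 24 cm/s = 7.7083 cm^2

7.7083 cm^2


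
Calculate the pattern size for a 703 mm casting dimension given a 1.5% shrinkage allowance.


Formula: L_pattern = L_casting * (1 + shrinkage_rate/100)
Shrinkage factor = 1 + 1.5/100 = 1.015
L_pattern = 703 mm * 1.015 = 713.5450 mm


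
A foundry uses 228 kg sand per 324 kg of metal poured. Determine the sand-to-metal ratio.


Formula: Sand-to-Metal Ratio = W_sand / W_metal
Ratio = 228 kg / 324 kg = 0.7037

Answer: 0.7037


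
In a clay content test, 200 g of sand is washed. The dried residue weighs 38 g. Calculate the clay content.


Formula: Clay% = (W_total - W_washed) / W_total * 100
Clay mass = 200 - 38 = 162 g
Clay% = 162 / 200 * 100 = 81.0000%

Final answer: 81.0000%


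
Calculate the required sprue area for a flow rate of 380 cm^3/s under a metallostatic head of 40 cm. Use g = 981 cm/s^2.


Formula: v = sqrt(2*g*h), A = Q/v
Velocity: v = sqrt(2 * 981 * 40) = sqrt(78480) = 280.1428 cm/s
Sprue area: A = Q / v = 380 / 280.1428 = 1.3565 cm^2

1.3565 cm^2


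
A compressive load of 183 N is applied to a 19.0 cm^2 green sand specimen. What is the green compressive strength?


Formula: Compressive Strength = Force / Area
Strength = 183 N / 19.0 cm^2 = 9.6316 N/cm^2

Answer: 9.6316 N/cm^2


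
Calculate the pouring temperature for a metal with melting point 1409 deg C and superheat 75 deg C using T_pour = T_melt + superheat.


Formula: T_pour = T_melt + Superheat
T_pour = 1409 + 75 = 1484 deg C

Final answer: 1484 deg C


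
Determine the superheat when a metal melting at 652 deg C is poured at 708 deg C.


Formula: Superheat = T_pour - T_melt
Superheat = 708 - 652 = 56 deg C


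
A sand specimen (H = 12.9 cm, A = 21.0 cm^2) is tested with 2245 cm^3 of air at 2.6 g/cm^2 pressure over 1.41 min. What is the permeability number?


Formula: Permeability Number P = (V * H) / (p * A * t)
Numerator: V * H = 2245 * 12.9 = 28960.5
Denominator: p * A * t = 2.6 * 21.0 * 1.41 = 76.986
P = 28960.5 / 76.986 = 376.1788

Final answer: 376.1788


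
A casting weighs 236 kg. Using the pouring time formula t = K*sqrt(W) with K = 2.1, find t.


Formula: t = K * sqrt(W)
sqrt(W) = sqrt(236) = 15.36229
t = 2.1 * 15.36229 = 32.2608 s

Answer: 32.2608 s


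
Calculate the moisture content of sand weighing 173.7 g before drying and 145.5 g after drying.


Formula: MC = (W_wet - W_dry) / W_wet * 100
Water mass = 173.7 - 145.5 = 28.2 g
MC = 28.2 / 173.7 * 100 = 16.2349%

Answer: 16.2349%


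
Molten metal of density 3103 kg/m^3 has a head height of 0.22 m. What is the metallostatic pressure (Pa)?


Formula: P = rho * g * h
rho * g = 3103 * 9.81 = 30440.43 N/m^3
P = 30440.43 * 0.22 = 6696.8946 Pa


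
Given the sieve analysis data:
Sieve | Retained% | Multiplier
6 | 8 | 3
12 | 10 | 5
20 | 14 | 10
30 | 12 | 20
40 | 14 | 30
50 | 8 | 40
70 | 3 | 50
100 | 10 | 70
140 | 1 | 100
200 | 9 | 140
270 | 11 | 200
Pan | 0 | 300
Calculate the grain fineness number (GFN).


Formula: GFN = sum(pct * multiplier) / sum(pct)
sum(pct * multiplier) = 5604
sum(pct) = 100
GFN = 5604 / 100 = 56.04

Answer: 56.04


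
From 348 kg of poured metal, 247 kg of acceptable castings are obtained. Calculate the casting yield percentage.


Formula: Casting Yield = (W_good / W_total) * 100
Yield = (247 kg / 348 kg) * 100 = 70.9770%

70.9770%


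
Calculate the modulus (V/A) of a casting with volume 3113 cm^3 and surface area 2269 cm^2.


Formula: Casting Modulus M = V / A
M = 3113 cm^3 / 2269 cm^2 = 1.3720 cm

Answer: 1.3720 cm


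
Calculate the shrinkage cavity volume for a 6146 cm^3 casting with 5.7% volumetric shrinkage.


Formula: V_shrink = V_casting * shrinkage_pct / 100
V_shrink = 6146 cm^3 * 5.7 / 100 = 350.3220 cm^3


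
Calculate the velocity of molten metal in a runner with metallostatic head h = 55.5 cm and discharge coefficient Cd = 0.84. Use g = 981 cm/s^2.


Formula: v = Cd * sqrt(2 * g * h)  (Torricelli with discharge coefficient)
2*g*h = 2 * 981 * 55.5 = 108891.0 cm^2/s^2
sqrt(108891.0) = 329.98636 cm/s
v = 0.84 * 329.98636 = 277.1885 cm/s

Final answer: 277.1885 cm/s


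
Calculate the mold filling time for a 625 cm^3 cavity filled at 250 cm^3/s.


Formula: t_fill = V_mold / Q_flow
t = 625 cm^3 / 250 cm^3/s = 2.5000 s


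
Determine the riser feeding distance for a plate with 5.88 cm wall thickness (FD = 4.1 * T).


Formula: FD = 4.1 * T  (riser feeding-distance rule)
FD = 4.1 * 5.88 cm = 24.1080 cm

Answer: 24.1080 cm


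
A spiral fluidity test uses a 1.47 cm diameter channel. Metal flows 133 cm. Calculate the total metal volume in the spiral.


Formula: V = pi * (d/2)^2 * L  (cylinder volume)
Radius = 1.47/2 = 0.735 cm
V = pi * 0.735^2 * 133 = 225.7232 cm^3

Answer: 225.7232 cm^3


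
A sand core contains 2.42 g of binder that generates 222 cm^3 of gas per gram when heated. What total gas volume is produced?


Formula: V_gas = W_binder * gas_evolution_rate
V = 2.42 g * 222 cm^3/g = 537.2400 cm^3

Answer: 537.2400 cm^3


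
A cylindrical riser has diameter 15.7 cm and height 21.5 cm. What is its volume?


Formula: V = pi * (D/2)^2 * H  (cylinder volume)
Radius = D/2 = 15.7/2 = 7.85 cm
V = pi * 7.85^2 * 21.5 = 4162.2451 cm^3


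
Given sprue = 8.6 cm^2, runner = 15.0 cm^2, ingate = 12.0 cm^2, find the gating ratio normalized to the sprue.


Sprue:Runner:Ingate = 1 : 15.0/8.6 : 12.0/8.6 = 1:1.74:1.40


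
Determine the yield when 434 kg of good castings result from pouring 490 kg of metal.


Formula: Casting Yield = (W_good / W_total) * 100
Yield = (434 kg / 490 kg) * 100 = 88.5714%


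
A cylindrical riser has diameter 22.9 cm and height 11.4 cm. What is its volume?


Formula: V = pi * (D/2)^2 * H  (cylinder volume)
Radius = D/2 = 22.9/2 = 11.45 cm
V = pi * 11.45^2 * 11.4 = 4695.3254 cm^3

Final answer: 4695.3254 cm^3


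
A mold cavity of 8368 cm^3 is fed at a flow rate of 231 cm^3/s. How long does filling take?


Formula: t_fill = V_mold / Q_flow
t = 8368 cm^3 / 231 cm^3/s = 36.2251 s


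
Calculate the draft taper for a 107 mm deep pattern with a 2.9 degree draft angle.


Formula: taper = depth * tan(draft_angle)
tan(2.9 deg) = 0.0506578
taper = 107 mm * 0.0506578 = 5.4204 mm

Answer: 5.4204 mm


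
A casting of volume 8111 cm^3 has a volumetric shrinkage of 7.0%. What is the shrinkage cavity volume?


Formula: V_shrink = V_casting * shrinkage_pct / 100
V_shrink = 8111 cm^3 * 7.0 / 100 = 567.7700 cm^3

567.7700 cm^3


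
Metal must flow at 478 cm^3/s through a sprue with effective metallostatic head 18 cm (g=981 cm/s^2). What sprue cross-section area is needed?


Formula: v = sqrt(2*g*h), A = Q/v
Velocity: v = sqrt(2 * 981 * 18) = sqrt(35316) = 187.9255 cm/s
Sprue area: A = Q / v = 478 / 187.9255 = 2.5436 cm^2


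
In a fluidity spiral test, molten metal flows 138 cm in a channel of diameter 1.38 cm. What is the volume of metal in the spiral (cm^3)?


Formula: V = pi * (d/2)^2 * L  (cylinder volume)
Radius = 1.38/2 = 0.69 cm
V = pi * 0.69^2 * 138 = 206.4083 cm^3

Answer: 206.4083 cm^3


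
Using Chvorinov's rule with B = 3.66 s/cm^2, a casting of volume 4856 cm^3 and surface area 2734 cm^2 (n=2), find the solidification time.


Formula: t_s = B * (V/A)^n  (Chvorinov's rule, n=2)
Modulus M = V/A = 4856/2734 = 1.776152 cm
M^2 = 1.776152^2 = 3.154716 cm^2
t_s = 3.66 * 3.154716 = 11.5463 s


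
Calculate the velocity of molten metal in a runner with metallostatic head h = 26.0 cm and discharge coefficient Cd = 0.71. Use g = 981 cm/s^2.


Formula: v = Cd * sqrt(2 * g * h)  (Torricelli with discharge coefficient)
2*g*h = 2 * 981 * 26.0 = 51012.0 cm^2/s^2
sqrt(51012.0) = 225.85836 cm/s
v = 0.71 * 225.85836 = 160.3594 cm/s

Final answer: 160.3594 cm/s


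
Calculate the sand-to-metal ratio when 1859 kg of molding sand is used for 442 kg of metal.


Formula: Sand-to-Metal Ratio = W_sand / W_metal
Ratio = 1859 kg / 442 kg = 4.2059

Final answer: 4.2059


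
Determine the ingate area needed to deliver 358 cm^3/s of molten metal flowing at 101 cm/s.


Formula: A_ingate = Q / v  (continuity equation)
A = 358 cm^3/s / 101 cm/s = 3.5446 cm^2

Final answer: 3.5446 cm^2


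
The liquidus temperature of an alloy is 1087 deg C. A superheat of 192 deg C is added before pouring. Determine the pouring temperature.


Formula: T_pour = T_melt + Superheat
T_pour = 1087 + 192 = 1279 deg C


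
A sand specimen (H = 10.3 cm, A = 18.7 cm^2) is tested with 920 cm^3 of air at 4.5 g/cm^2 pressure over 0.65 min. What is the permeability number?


Formula: Permeability Number P = (V * H) / (p * A * t)
Numerator: V * H = 920 * 10.3 = 9476.0
Denominator: p * A * t = 4.5 * 18.7 * 0.65 = 54.6975
P = 9476.0 / 54.6975 = 173.2437

173.2437


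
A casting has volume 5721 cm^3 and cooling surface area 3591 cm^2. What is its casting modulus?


Formula: Casting Modulus M = V / A
M = 5721 cm^3 / 3591 cm^2 = 1.5931 cm

Answer: 1.5931 cm


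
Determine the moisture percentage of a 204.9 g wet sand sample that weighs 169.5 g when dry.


Formula: MC = (W_wet - W_dry) / W_wet * 100
Water mass = 204.9 - 169.5 = 35.4 g
MC = 35.4 / 204.9 * 100 = 17.2767%


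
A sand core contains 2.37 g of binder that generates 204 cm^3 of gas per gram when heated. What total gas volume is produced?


Formula: V_gas = W_binder * gas_evolution_rate
V = 2.37 g * 204 cm^3/g = 483.4800 cm^3

483.4800 cm^3


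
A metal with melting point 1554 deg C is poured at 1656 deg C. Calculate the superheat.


Formula: Superheat = T_pour - T_melt
Superheat = 1656 - 1554 = 102 deg C

Answer: 102 deg C


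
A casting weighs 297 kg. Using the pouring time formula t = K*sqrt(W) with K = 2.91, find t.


Formula: t = K * sqrt(W)
sqrt(W) = sqrt(297) = 17.23369
t = 2.91 * 17.23369 = 50.1500 s

50.1500 s


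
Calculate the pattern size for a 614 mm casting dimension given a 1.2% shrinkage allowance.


Formula: L_pattern = L_casting * (1 + shrinkage_rate/100)
Shrinkage factor = 1 + 1.2/100 = 1.012
L_pattern = 614 mm * 1.012 = 621.3680 mm

Answer: 621.3680 mm


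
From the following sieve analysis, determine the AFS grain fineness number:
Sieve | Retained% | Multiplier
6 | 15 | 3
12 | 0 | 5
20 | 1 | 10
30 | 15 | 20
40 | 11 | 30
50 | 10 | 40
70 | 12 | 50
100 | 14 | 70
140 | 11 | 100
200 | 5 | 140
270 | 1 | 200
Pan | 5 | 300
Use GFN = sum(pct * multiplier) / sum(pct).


Formula: GFN = sum(pct * multiplier) / sum(pct)
sum(pct * multiplier) = 6165
sum(pct) = 100
GFN = 6165 / 100 = 61.65

Answer: 61.65


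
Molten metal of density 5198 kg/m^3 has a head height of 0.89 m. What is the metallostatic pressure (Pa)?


Formula: P = rho * g * h
rho * g = 5198 * 9.81 = 50992.38 N/m^3
P = 50992.38 * 0.89 = 45383.2182 Pa

45383.2182 Pa


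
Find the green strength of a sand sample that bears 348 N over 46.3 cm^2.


Formula: Compressive Strength = Force / Area
Strength = 348 N / 46.3 cm^2 = 7.5162 N/cm^2

Final answer: 7.5162 N/cm^2


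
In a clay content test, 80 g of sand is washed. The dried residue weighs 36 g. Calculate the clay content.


Formula: Clay% = (W_total - W_washed) / W_total * 100
Clay mass = 80 - 36 = 44 g
Clay% = 44 / 80 * 100 = 55.0000%

55.0000%


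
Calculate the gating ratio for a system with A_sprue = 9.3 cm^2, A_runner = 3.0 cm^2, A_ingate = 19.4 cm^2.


Sprue:Runner:Ingate = 1 : 3.0/9.3 : 19.4/9.3 = 1:0.32:2.09

Answer: 1:0.32:2.09


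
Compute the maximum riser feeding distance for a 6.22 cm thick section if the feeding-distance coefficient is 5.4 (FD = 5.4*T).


Formula: FD = 5.4 * T  (riser feeding-distance rule)
FD = 5.4 * 6.22 cm = 33.5880 cm

Answer: 33.5880 cm


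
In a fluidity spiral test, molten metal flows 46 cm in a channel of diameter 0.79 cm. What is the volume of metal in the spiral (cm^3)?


Formula: V = pi * (d/2)^2 * L  (cylinder volume)
Radius = 0.79/2 = 0.395 cm
V = pi * 0.395^2 * 46 = 22.5477 cm^3

Final answer: 22.5477 cm^3


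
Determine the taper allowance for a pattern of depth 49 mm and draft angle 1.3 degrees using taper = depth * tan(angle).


Formula: taper = depth * tan(draft_angle)
tan(1.3 deg) = 0.0226932
taper = 49 mm * 0.0226932 = 1.1120 mm

1.1120 mm


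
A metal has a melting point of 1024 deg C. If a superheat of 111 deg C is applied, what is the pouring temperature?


Formula: T_pour = T_melt + Superheat
T_pour = 1024 + 111 = 1135 deg C


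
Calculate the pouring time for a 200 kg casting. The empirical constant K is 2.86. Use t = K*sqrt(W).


Formula: t = K * sqrt(W)
sqrt(W) = sqrt(200) = 14.14214
t = 2.86 * 14.14214 = 40.4465 s

Answer: 40.4465 s


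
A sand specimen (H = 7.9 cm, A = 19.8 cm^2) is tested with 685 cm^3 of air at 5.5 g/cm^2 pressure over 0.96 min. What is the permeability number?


Formula: Permeability Number P = (V * H) / (p * A * t)
Numerator: V * H = 685 * 7.9 = 5411.5
Denominator: p * A * t = 5.5 * 19.8 * 0.96 = 104.544
P = 5411.5 / 104.544 = 51.7629

51.7629


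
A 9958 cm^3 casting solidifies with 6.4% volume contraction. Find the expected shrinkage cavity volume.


Formula: V_shrink = V_casting * shrinkage_pct / 100
V_shrink = 9958 cm^3 * 6.4 / 100 = 637.3120 cm^3

Final answer: 637.3120 cm^3


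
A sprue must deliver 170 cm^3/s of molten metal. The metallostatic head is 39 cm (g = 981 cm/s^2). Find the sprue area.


Formula: v = sqrt(2*g*h), A = Q/v
Velocity: v = sqrt(2 * 981 * 39) = sqrt(76518) = 276.6189 cm/s
Sprue area: A = Q / v = 170 / 276.6189 = 0.6146 cm^2


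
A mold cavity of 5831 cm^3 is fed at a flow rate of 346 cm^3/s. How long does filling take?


Formula: t_fill = V_mold / Q_flow
t = 5831 cm^3 / 346 cm^3/s = 16.8526 s


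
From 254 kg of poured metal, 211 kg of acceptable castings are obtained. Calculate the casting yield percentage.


Formula: Casting Yield = (W_good / W_total) * 100
Yield = (211 kg / 254 kg) * 100 = 83.0709%

Final answer: 83.0709%


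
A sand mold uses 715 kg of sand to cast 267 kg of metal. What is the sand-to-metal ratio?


Formula: Sand-to-Metal Ratio = W_sand / W_metal
Ratio = 715 kg / 267 kg = 2.6779

Answer: 2.6779


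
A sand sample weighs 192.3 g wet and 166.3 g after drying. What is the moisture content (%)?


Formula: MC = (W_wet - W_dry) / W_wet * 100
Water mass = 192.3 - 166.3 = 26.0 g
MC = 26.0 / 192.3 * 100 = 13.5205%


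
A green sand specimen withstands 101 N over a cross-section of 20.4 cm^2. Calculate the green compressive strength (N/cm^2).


Formula: Compressive Strength = Force / Area
Strength = 101 N / 20.4 cm^2 = 4.9510 N/cm^2

4.9510 N/cm^2


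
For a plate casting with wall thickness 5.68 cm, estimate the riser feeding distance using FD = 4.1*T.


Formula: FD = 4.1 * T  (riser feeding-distance rule)
FD = 4.1 * 5.68 cm = 23.2880 cm

Answer: 23.2880 cm


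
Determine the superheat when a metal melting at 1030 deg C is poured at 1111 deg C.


Formula: Superheat = T_pour - T_melt
Superheat = 1111 - 1030 = 81 deg C

81 deg C


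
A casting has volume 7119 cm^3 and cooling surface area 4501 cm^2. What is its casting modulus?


Formula: Casting Modulus M = V / A
M = 7119 cm^3 / 4501 cm^2 = 1.5816 cm


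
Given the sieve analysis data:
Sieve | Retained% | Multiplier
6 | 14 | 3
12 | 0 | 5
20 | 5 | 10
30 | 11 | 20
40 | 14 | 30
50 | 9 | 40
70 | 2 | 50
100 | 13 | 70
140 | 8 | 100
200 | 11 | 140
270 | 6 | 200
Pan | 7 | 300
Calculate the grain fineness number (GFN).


Formula: GFN = sum(pct * multiplier) / sum(pct)
sum(pct * multiplier) = 7742
sum(pct) = 100
GFN = 7742 / 100 = 77.42


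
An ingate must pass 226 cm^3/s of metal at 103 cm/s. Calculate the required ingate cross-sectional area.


Formula: A_ingate = Q / v  (continuity equation)
A = 226 cm^3/s / 103 cm/s = 2.1942 cm^2


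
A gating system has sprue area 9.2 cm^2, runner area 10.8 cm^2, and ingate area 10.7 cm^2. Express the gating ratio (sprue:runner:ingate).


Sprue:Runner:Ingate = 1 : 10.8/9.2 : 10.7/9.2 = 1:1.17:1.16

1:1.17:1.16


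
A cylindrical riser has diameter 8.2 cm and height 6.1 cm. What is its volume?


Formula: V = pi * (D/2)^2 * H  (cylinder volume)
Radius = D/2 = 8.2/2 = 4.1 cm
V = pi * 4.1^2 * 6.1 = 322.1421 cm^3


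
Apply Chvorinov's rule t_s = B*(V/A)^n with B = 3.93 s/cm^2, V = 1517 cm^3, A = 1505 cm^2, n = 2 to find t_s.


Formula: t_s = B * (V/A)^n  (Chvorinov's rule, n=2)
Modulus M = V/A = 1517/1505 = 1.007973 cm
M^2 = 1.007973^2 = 1.016010 cm^2
t_s = 3.93 * 1.016010 = 3.9929 s

Answer: 3.9929 s


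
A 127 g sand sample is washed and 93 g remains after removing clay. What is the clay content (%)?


Formula: Clay% = (W_total - W_washed) / W_total * 100
Clay mass = 127 - 93 = 34 g
Clay% = 34 / 127 * 100 = 26.7717%

26.7717%


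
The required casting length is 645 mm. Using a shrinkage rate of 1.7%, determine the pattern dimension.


Formula: L_pattern = L_casting * (1 + shrinkage_rate/100)
Shrinkage factor = 1 + 1.7/100 = 1.017
L_pattern = 645 mm * 1.017 = 655.9650 mm

655.9650 mm


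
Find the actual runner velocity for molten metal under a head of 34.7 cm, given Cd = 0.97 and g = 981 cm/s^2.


Formula: v = Cd * sqrt(2 * g * h)  (Torricelli with discharge coefficient)
2*g*h = 2 * 981 * 34.7 = 68081.4 cm^2/s^2
sqrt(68081.4) = 260.92413 cm/s
v = 0.97 * 260.92413 = 253.0964 cm/s


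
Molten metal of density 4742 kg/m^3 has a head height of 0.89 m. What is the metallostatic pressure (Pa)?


Formula: P = rho * g * h
rho * g = 4742 * 9.81 = 46519.02 N/m^3
P = 46519.02 * 0.89 = 41401.9278 Pa


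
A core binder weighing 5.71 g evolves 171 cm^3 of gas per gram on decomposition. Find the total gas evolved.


Formula: V_gas = W_binder * gas_evolution_rate
V = 5.71 g * 171 cm^3/g = 976.4100 cm^3


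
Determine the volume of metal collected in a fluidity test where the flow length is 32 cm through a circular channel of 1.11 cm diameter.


Formula: V = pi * (d/2)^2 * L  (cylinder volume)
Radius = 1.11/2 = 0.555 cm
V = pi * 0.555^2 * 32 = 30.9661 cm^3

Final answer: 30.9661 cm^3


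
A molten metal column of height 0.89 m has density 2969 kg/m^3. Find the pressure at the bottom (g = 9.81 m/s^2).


Formula: P = rho * g * h
rho * g = 2969 * 9.81 = 29125.89 N/m^3
P = 29125.89 * 0.89 = 25922.0421 Pa

25922.0421 Pa


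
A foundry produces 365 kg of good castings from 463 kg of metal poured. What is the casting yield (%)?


Formula: Casting Yield = (W_good / W_total) * 100
Yield = (365 kg / 463 kg) * 100 = 78.8337%

78.8337%


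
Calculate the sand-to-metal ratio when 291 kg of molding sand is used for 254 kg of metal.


Formula: Sand-to-Metal Ratio = W_sand / W_metal
Ratio = 291 kg / 254 kg = 1.1457

1.1457


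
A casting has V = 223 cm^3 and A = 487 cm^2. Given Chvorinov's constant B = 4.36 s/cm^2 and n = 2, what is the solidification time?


Formula: t_s = B * (V/A)^n  (Chvorinov's rule, n=2)
Modulus M = V/A = 223/487 = 0.457906 cm
M^2 = 0.457906^2 = 0.209678 cm^2
t_s = 4.36 * 0.209678 = 0.9142 s

Final answer: 0.9142 s


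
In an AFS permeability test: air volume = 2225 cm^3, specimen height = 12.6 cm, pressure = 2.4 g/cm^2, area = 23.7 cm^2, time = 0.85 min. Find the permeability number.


Formula: Permeability Number P = (V * H) / (p * A * t)
Numerator: V * H = 2225 * 12.6 = 28035.0
Denominator: p * A * t = 2.4 * 23.7 * 0.85 = 48.348
P = 28035.0 / 48.348 = 579.8585


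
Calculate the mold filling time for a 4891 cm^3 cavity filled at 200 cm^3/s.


Formula: t_fill = V_mold / Q_flow
t = 4891 cm^3 / 200 cm^3/s = 24.4550 s

24.4550 s


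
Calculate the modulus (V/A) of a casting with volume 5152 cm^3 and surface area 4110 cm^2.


Formula: Casting Modulus M = V / A
M = 5152 cm^3 / 4110 cm^2 = 1.2535 cm

Final answer: 1.2535 cm


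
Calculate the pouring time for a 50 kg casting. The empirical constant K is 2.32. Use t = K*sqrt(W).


Formula: t = K * sqrt(W)
sqrt(W) = sqrt(50) = 7.07107
t = 2.32 * 7.07107 = 16.4049 s

Final answer: 16.4049 s


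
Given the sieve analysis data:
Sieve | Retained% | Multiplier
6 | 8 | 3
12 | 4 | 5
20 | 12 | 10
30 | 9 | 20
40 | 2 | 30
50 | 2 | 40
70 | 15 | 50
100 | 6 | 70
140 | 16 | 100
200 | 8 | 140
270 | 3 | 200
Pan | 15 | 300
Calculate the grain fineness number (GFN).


Formula: GFN = sum(pct * multiplier) / sum(pct)
sum(pct * multiplier) = 9474
sum(pct) = 100
GFN = 9474 / 100 = 94.74

94.74


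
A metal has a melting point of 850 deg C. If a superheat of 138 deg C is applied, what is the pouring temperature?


Formula: T_pour = T_melt + Superheat
T_pour = 850 + 138 = 988 deg C

Answer: 988 deg C


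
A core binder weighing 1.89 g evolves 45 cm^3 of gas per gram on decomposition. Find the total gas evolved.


Formula: V_gas = W_binder * gas_evolution_rate
V = 1.89 g * 45 cm^3/g = 85.0500 cm^3

85.0500 cm^3


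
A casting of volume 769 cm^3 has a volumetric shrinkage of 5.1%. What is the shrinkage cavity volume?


Formula: V_shrink = V_casting * shrinkage_pct / 100
V_shrink = 769 cm^3 * 5.1 / 100 = 39.2190 cm^3

Answer: 39.2190 cm^3


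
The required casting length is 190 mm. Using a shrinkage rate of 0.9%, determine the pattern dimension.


Formula: L_pattern = L_casting * (1 + shrinkage_rate/100)
Shrinkage factor = 1 + 0.9/100 = 1.009
L_pattern = 190 mm * 1.009 = 191.7100 mm

Answer: 191.7100 mm


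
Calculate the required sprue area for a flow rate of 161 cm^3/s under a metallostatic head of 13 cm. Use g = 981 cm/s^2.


Formula: v = sqrt(2*g*h), A = Q/v
Velocity: v = sqrt(2 * 981 * 13) = sqrt(25506) = 159.7060 cm/s
Sprue area: A = Q / v = 161 / 159.7060 = 1.0081 cm^2

Answer: 1.0081 cm^2


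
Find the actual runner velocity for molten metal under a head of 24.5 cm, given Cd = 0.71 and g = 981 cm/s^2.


Formula: v = Cd * sqrt(2 * g * h)  (Torricelli with discharge coefficient)
2*g*h = 2 * 981 * 24.5 = 48069.0 cm^2/s^2
sqrt(48069.0) = 219.24644 cm/s
v = 0.71 * 219.24644 = 155.6650 cm/s

Answer: 155.6650 cm/s


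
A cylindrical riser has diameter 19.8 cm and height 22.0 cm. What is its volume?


Formula: V = pi * (D/2)^2 * H  (cylinder volume)
Radius = D/2 = 19.8/2 = 9.9 cm
V = pi * 9.9^2 * 22.0 = 6773.9649 cm^3

6773.9649 cm^3


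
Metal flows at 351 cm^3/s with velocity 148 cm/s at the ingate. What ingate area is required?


Formula: A_ingate = Q / v  (continuity equation)
A = 351 cm^3/s / 148 cm/s = 2.3716 cm^2

Final answer: 2.3716 cm^2


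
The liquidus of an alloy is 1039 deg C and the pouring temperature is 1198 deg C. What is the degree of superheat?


Formula: Superheat = T_pour - T_melt
Superheat = 1198 - 1039 = 159 deg C


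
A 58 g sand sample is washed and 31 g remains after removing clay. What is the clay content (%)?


Formula: Clay% = (W_total - W_washed) / W_total * 100
Clay mass = 58 - 31 = 27 g
Clay% = 27 / 58 * 100 = 46.5517%

Answer: 46.5517%


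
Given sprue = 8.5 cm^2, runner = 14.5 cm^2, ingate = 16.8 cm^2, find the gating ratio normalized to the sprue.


Sprue:Runner:Ingate = 1 : 14.5/8.5 : 16.8/8.5 = 1:1.71:1.98

Final answer: 1:1.71:1.98


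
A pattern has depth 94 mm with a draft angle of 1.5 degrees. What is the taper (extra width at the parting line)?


Formula: taper = depth * tan(draft_angle)
tan(1.5 deg) = 0.0261859
taper = 94 mm * 0.0261859 = 2.4615 mm


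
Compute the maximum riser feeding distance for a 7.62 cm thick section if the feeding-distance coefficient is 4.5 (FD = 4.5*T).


Formula: FD = 4.5 * T  (riser feeding-distance rule)
FD = 4.5 * 7.62 cm = 34.2900 cm

Answer: 34.2900 cm


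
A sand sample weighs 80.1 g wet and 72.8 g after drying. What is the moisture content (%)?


Formula: MC = (W_wet - W_dry) / W_wet * 100
Water mass = 80.1 - 72.8 = 7.3 g
MC = 7.3 / 80.1 * 100 = 9.1136%

Final answer: 9.1136%


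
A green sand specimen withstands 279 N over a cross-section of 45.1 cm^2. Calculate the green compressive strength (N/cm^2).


Formula: Compressive Strength = Force / Area
Strength = 279 N / 45.1 cm^2 = 6.1863 N/cm^2


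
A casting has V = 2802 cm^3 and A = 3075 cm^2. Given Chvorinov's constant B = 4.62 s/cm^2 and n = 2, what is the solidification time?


Formula: t_s = B * (V/A)^n  (Chvorinov's rule, n=2)
Modulus M = V/A = 2802/3075 = 0.911220 cm
M^2 = 0.911220^2 = 0.830322 cm^2
t_s = 4.62 * 0.830322 = 3.8361 s


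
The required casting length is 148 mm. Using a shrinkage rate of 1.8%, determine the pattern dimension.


Formula: L_pattern = L_casting * (1 + shrinkage_rate/100)
Shrinkage factor = 1 + 1.8/100 = 1.018
L_pattern = 148 mm * 1.018 = 150.6640 mm


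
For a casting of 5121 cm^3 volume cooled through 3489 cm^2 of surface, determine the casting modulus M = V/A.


Formula: Casting Modulus M = V / A
M = 5121 cm^3 / 3489 cm^2 = 1.4678 cm


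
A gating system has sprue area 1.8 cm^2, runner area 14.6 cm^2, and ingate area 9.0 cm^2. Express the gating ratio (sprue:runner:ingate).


Sprue:Runner:Ingate = 1 : 14.6/1.8 : 9.0/1.8 = 1:8.11:5.00

1:8.11:5.00


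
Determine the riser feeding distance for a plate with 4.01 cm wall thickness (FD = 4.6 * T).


Formula: FD = 4.6 * T  (riser feeding-distance rule)
FD = 4.6 * 4.01 cm = 18.4460 cm

Final answer: 18.4460 cm


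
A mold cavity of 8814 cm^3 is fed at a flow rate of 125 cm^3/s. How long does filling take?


Formula: t_fill = V_mold / Q_flow
t = 8814 cm^3 / 125 cm^3/s = 70.5120 s


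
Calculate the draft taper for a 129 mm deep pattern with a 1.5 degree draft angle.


Formula: taper = depth * tan(draft_angle)
tan(1.5 deg) = 0.0261859
taper = 129 mm * 0.0261859 = 3.3780 mm

3.3780 mm


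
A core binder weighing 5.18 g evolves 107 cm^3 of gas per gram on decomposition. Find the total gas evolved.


Formula: V_gas = W_binder * gas_evolution_rate
V = 5.18 g * 107 cm^3/g = 554.2600 cm^3


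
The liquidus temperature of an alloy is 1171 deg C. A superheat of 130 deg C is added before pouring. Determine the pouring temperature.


Formula: T_pour = T_melt + Superheat
T_pour = 1171 + 130 = 1301 deg C


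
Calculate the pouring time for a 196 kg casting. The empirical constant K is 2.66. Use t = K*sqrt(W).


Formula: t = K * sqrt(W)
sqrt(W) = sqrt(196) = 14.00000
t = 2.66 * 14.00000 = 37.2400 s

Answer: 37.2400 s


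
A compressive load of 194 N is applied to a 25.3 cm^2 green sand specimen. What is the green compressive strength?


Formula: Compressive Strength = Force / Area
Strength = 194 N / 25.3 cm^2 = 7.6680 N/cm^2

7.6680 N/cm^2


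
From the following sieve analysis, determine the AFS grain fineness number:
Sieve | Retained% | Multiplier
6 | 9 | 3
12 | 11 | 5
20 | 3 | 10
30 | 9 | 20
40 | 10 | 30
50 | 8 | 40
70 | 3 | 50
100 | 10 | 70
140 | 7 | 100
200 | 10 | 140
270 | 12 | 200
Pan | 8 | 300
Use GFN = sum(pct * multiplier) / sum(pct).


Formula: GFN = sum(pct * multiplier) / sum(pct)
sum(pct * multiplier) = 8662
sum(pct) = 100
GFN = 8662 / 100 = 86.62

Answer: 86.62
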